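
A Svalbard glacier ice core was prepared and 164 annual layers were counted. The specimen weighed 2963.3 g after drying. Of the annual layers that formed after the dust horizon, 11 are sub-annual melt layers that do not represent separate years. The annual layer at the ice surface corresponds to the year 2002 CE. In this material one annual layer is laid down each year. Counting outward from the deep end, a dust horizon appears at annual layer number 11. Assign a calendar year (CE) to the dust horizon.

1860 CE

Between annual layer 11 and the ice surface there are 164 − 11 = 153 annual layers.
153 − 11 false = 142 true annual layers after the dust horizon.
The annual layer at the ice surface is 2002 CE, so the dust horizon dates to 2002 − 142 = 1860 CE.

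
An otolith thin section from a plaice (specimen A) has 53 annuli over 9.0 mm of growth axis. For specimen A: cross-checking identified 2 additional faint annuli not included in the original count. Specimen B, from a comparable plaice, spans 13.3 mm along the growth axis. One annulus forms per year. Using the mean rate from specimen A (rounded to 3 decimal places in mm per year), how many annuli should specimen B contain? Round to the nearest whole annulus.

Specimen A: correcting the raw count gives 53 + 2 = 55 true annuli.
A: Mean rate = 9.0 mm / 55 years ≈ 0.164 mm/yr.
For B, 13.3 / 0.164 = 81.10 years ≈ 81 annuli.

81 annuli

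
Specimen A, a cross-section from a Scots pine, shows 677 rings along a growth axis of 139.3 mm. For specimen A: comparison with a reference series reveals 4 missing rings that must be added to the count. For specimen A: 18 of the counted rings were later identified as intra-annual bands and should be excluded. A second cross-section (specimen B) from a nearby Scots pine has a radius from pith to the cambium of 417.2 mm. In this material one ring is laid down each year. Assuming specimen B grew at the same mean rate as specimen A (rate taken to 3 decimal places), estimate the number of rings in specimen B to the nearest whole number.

Specimen A: after corrections the count is 677 − 18 + 4 = 663 rings.
A: 139.3 mm over 663 years gives 139.3 / 663 ≈ 0.210 mm per year.
Specimen B: 417.2 mm / 0.210 mm per year = 1986.67 years ≈ 1987 rings.

1987 rings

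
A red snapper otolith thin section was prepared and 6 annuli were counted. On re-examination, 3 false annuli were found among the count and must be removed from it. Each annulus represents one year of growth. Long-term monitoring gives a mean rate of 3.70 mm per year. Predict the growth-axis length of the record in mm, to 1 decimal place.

11.1 mm

Correcting the raw count gives 6 − 3 = 3 true annuli.
Predicted length = 3.70 mm/year × 3 years = 11.1 mm.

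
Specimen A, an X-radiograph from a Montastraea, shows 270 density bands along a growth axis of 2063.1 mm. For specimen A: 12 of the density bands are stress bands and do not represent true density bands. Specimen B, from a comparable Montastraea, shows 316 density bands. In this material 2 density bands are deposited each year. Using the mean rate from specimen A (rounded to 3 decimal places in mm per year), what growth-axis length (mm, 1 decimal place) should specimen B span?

Specimen A: adjusted count: 270 − 12 = 258 density bands.
Specimen A: with 2 density bands per year, 258 / 2 = 129 years.
A: Extension rate ≈ 2063.1 / 129 = 15.993 mm/year.
Specimen B: 316 density bands at 2 per year is 316 / 2 = 158 years. For B, 15.993 mm/year × 158 years = 2526.9 mm.

2526.9 mm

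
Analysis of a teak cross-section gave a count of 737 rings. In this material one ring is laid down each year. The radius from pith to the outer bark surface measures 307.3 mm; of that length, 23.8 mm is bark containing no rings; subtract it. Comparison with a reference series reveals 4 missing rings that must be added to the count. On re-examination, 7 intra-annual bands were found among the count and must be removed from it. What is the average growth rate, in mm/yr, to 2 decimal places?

Adjusted count: 737 − 7 + 4 = 734 rings.
The growth record spans 307.3 − 23.8 = 283.5 mm.
Extension rate ≈ 283.5 / 734 = 0.39 mm/yr.

0.39 mm/yr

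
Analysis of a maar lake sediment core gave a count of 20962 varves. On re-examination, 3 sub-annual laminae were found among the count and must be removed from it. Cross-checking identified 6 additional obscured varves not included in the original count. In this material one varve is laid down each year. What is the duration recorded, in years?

Correcting the raw count gives 20962 − 3 + 6 = 20965 true varves.
With a one-to-one varve periodicity this is 20965 years.

20965 yr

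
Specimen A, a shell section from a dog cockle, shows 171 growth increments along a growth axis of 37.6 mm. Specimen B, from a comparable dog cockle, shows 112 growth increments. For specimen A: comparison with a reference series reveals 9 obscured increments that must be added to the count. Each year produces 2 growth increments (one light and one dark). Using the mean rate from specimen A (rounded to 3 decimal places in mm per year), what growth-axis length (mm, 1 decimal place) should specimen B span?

23.4 mm

Specimen A: after corrections the count is 171 + 9 = 180 growth increments.
Specimen A: dividing by 2 growth increments per year: 180 / 2 = 90 years.
A: Mean rate = 37.6 mm / 90 years ≈ 0.418 mm/year.
Specimen B: with 2 growth increments per year, 112 / 2 = 56 years. For B, 0.418 mm/year × 56 years = 23.4 mm.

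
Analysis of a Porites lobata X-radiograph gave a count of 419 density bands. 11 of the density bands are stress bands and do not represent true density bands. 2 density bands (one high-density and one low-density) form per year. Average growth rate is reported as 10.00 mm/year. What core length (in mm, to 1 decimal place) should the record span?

2040.0 mm

True density band count = 419 − 11 = 408.
Dividing by 2 density bands per year: 408 / 2 = 204 years.
Length ≈ 10.00 × 204 = 2040.0 mm.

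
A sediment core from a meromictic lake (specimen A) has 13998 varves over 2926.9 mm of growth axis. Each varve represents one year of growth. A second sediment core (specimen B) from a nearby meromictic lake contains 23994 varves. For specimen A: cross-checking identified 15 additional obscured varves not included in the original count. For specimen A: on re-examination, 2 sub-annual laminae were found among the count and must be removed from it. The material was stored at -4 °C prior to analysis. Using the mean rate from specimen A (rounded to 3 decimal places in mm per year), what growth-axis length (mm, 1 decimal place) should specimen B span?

5014.7 mm

Specimen A: true varve count = 13998 − 2 + 15 = 14011.
A: 2926.9 mm over 14011 years gives 2926.9 / 14011 ≈ 0.209 mm/year.
For B, 0.209 mm/year × 23994 years = 5014.7 mm.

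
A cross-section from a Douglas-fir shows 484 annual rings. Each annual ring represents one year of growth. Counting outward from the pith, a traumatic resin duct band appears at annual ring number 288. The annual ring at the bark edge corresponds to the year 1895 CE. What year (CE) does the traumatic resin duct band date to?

1699 CE

The traumatic resin duct band sits at annual ring 288 from the pith, so 484 − 288 = 196 annual rings formed after it.
The annual ring at the bark edge is 1895 CE, so the traumatic resin duct band dates to 1895 − 196 = 1699 CE.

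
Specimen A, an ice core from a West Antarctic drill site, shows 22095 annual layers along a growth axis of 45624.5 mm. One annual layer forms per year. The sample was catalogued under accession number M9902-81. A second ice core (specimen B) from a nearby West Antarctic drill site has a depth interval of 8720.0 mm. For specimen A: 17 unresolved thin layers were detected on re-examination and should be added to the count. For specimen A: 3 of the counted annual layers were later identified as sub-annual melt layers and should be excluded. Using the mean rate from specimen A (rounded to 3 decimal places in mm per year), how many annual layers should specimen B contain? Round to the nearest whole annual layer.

Specimen A: correcting the raw count gives 22095 − 3 + 17 = 22109 true annual layers.
A: 45624.5 mm over 22109 years gives 45624.5 / 22109 ≈ 2.064 mm/yr.
Specimen B: 8720.0 mm / 2.064 mm per year = 4224.81 years ≈ 4225 annual layers.

4225 annual layers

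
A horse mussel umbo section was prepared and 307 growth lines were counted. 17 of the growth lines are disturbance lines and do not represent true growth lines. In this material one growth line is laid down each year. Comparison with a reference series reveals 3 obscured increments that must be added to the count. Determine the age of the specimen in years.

293 years

After corrections the count is 307 − 17 + 3 = 293 growth lines.
One growth line per year makes the duration 293 years.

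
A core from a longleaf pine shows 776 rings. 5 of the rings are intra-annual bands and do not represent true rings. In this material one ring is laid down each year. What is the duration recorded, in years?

Correcting the raw count gives 776 − 5 = 771 true rings.
At one ring per year, that is 771 years.

771 yr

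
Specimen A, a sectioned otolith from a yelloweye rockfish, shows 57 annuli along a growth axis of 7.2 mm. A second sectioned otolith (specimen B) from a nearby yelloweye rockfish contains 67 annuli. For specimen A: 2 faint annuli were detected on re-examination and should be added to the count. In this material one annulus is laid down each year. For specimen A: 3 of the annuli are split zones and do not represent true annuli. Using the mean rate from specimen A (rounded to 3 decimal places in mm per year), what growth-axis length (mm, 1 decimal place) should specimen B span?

Specimen A: true annulus count = 57 − 3 + 2 = 56.
A: 7.2 mm over 56 years gives 7.2 / 56 ≈ 0.129 mm/yr.
Length of B = 0.129 × 67 = 8.6 mm.

8.6 mm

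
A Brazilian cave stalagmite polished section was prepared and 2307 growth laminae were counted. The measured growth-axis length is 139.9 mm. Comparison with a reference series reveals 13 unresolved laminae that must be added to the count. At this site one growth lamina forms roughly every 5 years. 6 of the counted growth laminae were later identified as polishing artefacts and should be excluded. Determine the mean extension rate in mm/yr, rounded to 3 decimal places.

True growth lamina count = 2307 − 6 + 13 = 2314.
2314 growth laminae at 5 years each span 2314 × 5 = 11570 years.
Mean rate = 139.9 mm / 11570 years ≈ 0.012 mm/yr.

0.012 mm/yr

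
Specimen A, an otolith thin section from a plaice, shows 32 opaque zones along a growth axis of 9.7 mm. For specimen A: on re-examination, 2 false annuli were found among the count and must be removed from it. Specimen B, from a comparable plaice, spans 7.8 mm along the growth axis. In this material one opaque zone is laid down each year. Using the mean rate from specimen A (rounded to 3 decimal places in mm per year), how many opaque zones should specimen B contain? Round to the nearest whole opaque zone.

24 opaque zones

Specimen A: adjusted count: 32 − 2 = 30 opaque zones.
A: Extension rate ≈ 9.7 / 30 = 0.323 mm per year.
B spans 7.8 / 0.323 = 24.15 years ≈ 24 opaque zones.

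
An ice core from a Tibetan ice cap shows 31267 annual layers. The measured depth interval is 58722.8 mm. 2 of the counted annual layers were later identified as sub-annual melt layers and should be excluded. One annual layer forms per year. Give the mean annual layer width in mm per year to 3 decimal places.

1.878 mm per year

True annual layer count = 31267 − 2 = 31265.
Extension rate ≈ 58722.8 / 31265 = 1.878 mm per year.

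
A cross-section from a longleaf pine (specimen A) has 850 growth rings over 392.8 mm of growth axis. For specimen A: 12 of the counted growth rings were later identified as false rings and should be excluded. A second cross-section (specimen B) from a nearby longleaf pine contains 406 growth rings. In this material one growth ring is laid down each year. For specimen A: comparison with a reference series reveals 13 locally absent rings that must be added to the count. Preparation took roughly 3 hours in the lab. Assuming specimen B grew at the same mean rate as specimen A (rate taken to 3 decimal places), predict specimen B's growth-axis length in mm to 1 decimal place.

Specimen A: adjusted count: 850 − 12 + 13 = 851 growth rings.
A: Mean rate = 392.8 mm / 851 years ≈ 0.462 mm per year.
For B, 0.462 mm/year × 406 years = 187.6 mm.

187.6 mm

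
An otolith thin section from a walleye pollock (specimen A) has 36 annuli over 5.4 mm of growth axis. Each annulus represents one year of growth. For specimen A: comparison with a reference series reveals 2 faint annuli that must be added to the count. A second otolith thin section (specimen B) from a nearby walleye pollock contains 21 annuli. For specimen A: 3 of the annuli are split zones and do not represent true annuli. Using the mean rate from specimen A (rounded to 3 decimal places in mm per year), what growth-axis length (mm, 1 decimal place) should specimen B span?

3.2 mm

Specimen A: after corrections the count is 36 − 3 + 2 = 35 annuli.
A: Mean rate = 5.4 mm / 35 years ≈ 0.154 mm/year.
B's length ≈ 0.154 × 21 = 3.2 mm.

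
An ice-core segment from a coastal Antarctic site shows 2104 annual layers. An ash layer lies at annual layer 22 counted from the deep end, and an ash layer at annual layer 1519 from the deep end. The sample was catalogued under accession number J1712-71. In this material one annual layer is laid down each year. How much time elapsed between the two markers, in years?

The two markers are separated by 1519 − 22 = 1497 annual layers.
One annual layer per year makes the interval 1497 years.

1497 yr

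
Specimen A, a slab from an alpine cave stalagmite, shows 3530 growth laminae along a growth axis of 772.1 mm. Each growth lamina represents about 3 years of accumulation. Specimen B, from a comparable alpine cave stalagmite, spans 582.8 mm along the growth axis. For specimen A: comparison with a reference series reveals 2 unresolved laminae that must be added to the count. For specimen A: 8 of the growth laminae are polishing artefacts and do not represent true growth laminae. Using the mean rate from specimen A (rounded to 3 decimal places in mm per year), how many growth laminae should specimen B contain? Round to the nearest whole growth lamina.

Specimen A: after corrections the count is 3530 − 8 + 2 = 3524 growth laminae.
Specimen A: 3524 growth laminae at 3 years each span 3524 × 3 = 10572 years.
A: 772.1 mm over 10572 years gives 772.1 / 10572 ≈ 0.073 mm per year.
For B, 582.8 / 0.073 = 7983.56 years; at 3 years per growth lamina that is 7983.56 / 3 ≈ 2661 growth laminae.

2661 growth laminae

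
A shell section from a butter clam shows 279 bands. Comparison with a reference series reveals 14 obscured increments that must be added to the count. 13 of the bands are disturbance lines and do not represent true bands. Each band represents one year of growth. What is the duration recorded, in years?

280 years

After corrections the count is 279 − 13 + 14 = 280 bands.
At one band per year, that is 280 years.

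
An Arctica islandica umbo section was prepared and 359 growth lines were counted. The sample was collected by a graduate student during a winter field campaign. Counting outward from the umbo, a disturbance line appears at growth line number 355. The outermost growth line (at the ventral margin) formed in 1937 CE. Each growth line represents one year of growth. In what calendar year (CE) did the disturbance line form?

1933 CE

Between growth line 355 and the ventral margin there are 359 − 355 = 4 growth lines.
The growth line at the ventral margin is 1937 CE, so the disturbance line dates to 1937 − 4 = 1933 CE.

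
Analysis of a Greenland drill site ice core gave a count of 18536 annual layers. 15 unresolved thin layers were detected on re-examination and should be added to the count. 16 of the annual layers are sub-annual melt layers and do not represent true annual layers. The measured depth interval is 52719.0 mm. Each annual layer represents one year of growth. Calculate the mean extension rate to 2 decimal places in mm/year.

True annual layer count = 18536 − 16 + 15 = 18535.
Mean rate = 52719.0 mm / 18535 years ≈ 2.84 mm/year.

2.84 mm/year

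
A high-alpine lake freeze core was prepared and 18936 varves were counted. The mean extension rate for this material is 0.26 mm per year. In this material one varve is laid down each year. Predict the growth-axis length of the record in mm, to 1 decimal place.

4923.4 mm

18936 years of growth are recorded.
Length ≈ 0.26 × 18936 = 4923.4 mm.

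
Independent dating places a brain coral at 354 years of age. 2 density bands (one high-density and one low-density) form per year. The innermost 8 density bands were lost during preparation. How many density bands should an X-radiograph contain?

Expected density bands: 354 × 2 = 708.
708 − 8 missed = 700 density bands expected in the prepared section.

700 density bands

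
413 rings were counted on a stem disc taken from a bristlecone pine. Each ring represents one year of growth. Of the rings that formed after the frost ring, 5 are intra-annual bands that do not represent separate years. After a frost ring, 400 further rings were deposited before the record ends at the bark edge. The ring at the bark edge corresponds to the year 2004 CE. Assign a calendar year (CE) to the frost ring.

There are 400 rings younger than the frost ring.
Removing the 5 false rings leaves 400 − 5 = 395 true rings beyond the frost ring.
The ring at the bark edge is 2004 CE, so the frost ring dates to 2004 − 395 = 1609 CE.

1609 CE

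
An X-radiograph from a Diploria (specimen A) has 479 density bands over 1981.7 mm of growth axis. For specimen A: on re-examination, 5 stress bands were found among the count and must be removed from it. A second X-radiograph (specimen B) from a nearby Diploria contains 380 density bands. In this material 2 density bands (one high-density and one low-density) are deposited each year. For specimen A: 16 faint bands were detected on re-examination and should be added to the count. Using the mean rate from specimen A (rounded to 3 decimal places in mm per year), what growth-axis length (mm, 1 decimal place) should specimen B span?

Specimen A: after corrections the count is 479 − 5 + 16 = 490 density bands.
Specimen A: 490 density bands at 2 per year is 490 / 2 = 245 years.
A: 1981.7 mm over 245 years gives 1981.7 / 245 ≈ 8.089 mm/yr.
Specimen B: with 2 density bands per year, 380 / 2 = 190 years. Length of B = 8.089 × 190 = 1536.9 mm.

1536.9 mm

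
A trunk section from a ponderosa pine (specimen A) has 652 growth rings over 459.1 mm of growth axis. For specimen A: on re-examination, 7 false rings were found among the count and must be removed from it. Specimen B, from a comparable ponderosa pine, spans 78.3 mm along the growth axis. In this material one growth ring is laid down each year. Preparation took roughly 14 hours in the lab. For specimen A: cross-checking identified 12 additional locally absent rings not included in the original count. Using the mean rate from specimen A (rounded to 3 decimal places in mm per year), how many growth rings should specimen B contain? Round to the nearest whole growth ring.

Specimen A: correcting the raw count gives 652 − 7 + 12 = 657 true growth rings.
A: Extension rate ≈ 459.1 / 657 = 0.699 mm per year.
Specimen B: 78.3 mm / 0.699 mm per year = 112.02 years ≈ 112 growth rings.

112 growth rings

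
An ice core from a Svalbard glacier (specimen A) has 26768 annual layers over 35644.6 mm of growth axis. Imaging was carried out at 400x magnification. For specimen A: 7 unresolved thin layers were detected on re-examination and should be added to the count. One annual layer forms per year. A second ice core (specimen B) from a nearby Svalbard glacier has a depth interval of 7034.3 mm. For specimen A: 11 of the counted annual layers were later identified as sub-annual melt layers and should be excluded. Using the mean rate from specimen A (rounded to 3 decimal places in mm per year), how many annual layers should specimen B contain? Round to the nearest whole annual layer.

Specimen A: adjusted count: 26768 − 11 + 7 = 26764 annual layers.
A: Mean rate = 35644.6 mm / 26764 years ≈ 1.332 mm/yr.
B spans 7034.3 / 1.332 = 5281.01 years ≈ 5281 annual layers.

5281 annual layers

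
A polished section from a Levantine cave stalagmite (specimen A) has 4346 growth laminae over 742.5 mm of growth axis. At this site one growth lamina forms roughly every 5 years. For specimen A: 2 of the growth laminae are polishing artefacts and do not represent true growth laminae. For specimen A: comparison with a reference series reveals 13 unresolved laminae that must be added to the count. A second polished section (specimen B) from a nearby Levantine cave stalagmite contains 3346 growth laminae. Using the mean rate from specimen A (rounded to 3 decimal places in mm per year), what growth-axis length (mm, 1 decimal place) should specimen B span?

Specimen A: true growth lamina count = 4346 − 2 + 13 = 4357.
Specimen A: 4357 growth laminae at 5 years each span 4357 × 5 = 21785 years.
A: Extension rate ≈ 742.5 / 21785 = 0.034 mm/year.
Specimen B: multiplying by 5 years per growth lamina: 3346 × 5 = 16730 years. B's length ≈ 0.034 × 16730 = 568.8 mm.

568.8 mm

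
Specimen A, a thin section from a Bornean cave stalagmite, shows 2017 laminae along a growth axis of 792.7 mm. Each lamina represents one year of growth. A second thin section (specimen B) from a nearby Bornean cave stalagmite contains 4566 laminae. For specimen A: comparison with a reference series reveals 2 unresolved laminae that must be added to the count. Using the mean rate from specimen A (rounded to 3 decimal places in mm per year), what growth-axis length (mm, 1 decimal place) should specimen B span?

Specimen A: after corrections the count is 2017 + 2 = 2019 laminae.
A: 792.7 mm over 2019 years gives 792.7 / 2019 ≈ 0.393 mm per year.
B's length ≈ 0.393 × 4566 = 1794.4 mm.

1794.4 mm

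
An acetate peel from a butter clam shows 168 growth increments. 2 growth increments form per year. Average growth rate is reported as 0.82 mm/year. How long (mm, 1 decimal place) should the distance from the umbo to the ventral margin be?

68.9 mm

With 2 growth increments per year, 168 / 2 = 84 years.
84 years at 0.82 mm/year gives 0.82 × 84 = 68.9 mm.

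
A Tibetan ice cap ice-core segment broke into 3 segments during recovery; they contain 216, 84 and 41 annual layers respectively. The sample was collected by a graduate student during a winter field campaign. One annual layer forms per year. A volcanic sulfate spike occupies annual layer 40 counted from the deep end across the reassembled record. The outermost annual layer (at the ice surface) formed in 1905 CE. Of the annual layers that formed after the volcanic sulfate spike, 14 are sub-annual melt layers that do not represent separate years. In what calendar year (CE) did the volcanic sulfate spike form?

1618 CE

Total annual layers = 216 + 84 + 41 = 341.
The volcanic sulfate spike sits at annual layer 40 from the deep end, so 341 − 40 = 301 annual layers formed after it.
Excluding 14 false annual layers: 301 − 14 = 287.
Counting back 287 years from 1905 CE places the volcanic sulfate spike in 1905 − 287 = 1618 CE.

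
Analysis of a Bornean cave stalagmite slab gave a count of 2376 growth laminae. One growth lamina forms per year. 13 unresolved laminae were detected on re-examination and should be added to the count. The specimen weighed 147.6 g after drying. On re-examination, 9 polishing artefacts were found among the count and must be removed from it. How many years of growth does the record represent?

True growth lamina count = 2376 − 9 + 13 = 2380.
At one growth lamina per year, that is 2380 years.

2380 yr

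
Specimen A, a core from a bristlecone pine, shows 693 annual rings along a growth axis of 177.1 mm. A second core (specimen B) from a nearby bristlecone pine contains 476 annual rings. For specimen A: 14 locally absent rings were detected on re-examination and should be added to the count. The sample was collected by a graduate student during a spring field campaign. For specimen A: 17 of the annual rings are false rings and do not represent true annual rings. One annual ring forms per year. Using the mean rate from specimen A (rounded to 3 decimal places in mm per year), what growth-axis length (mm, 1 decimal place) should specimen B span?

122.3 mm

Specimen A: true annual ring count = 693 − 17 + 14 = 690.
A: Extension rate ≈ 177.1 / 690 = 0.257 mm per year.
For B, 0.257 mm/year × 476 years = 122.3 mm.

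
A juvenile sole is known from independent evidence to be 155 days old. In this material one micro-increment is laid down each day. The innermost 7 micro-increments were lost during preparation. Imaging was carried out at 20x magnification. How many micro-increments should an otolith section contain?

Expected micro-increments over 155 days: 155.
Subtracting the 7 micro-increments not captured gives 155 − 7 = 148 micro-increments in the record.

148 micro-increments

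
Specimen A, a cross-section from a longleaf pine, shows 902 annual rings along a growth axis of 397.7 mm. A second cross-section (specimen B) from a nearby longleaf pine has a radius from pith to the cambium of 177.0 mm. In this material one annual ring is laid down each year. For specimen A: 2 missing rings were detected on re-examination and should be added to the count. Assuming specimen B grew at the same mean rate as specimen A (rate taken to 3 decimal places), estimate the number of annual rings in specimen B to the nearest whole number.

402 annual rings

Specimen A: after corrections the count is 902 + 2 = 904 annual rings.
A: Mean rate = 397.7 mm / 904 years ≈ 0.440 mm/year.
Specimen B: 177.0 mm / 0.440 mm per year = 402.27 years ≈ 402 annual rings.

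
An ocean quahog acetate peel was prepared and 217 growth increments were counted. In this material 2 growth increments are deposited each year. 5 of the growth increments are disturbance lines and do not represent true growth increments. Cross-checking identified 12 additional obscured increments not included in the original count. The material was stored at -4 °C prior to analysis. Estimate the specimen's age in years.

Correcting the raw count gives 217 − 5 + 12 = 224 true growth increments.
224 growth increments at 2 per year is 224 / 2 = 112 years.

112 yr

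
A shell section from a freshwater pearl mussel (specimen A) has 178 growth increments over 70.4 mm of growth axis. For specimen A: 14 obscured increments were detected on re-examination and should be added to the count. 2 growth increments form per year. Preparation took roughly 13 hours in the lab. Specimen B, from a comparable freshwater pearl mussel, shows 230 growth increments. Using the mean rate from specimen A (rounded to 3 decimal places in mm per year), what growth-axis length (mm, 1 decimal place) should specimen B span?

84.3 mm

Specimen A: correcting the raw count gives 178 + 14 = 192 true growth increments.
Specimen A: with 2 growth increments per year, 192 / 2 = 96 years.
A: Extension rate ≈ 70.4 / 96 = 0.733 mm/year.
Specimen B: dividing by 2 growth increments per year: 230 / 2 = 115 years. For B, 0.733 mm/year × 115 years = 84.3 mm.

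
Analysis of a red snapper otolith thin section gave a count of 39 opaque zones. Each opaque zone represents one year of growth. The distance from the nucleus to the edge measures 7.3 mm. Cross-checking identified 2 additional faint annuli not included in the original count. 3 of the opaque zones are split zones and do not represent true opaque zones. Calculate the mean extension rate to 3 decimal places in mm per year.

Adjusted count: 39 − 3 + 2 = 38 opaque zones.
Mean rate = 7.3 mm / 38 years ≈ 0.192 mm per year.

0.192 mm per year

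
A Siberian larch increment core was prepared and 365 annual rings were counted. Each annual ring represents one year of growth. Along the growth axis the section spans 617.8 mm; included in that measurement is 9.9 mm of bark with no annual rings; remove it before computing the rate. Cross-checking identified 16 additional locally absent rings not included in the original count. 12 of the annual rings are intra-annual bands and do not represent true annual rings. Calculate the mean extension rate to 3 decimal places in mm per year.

After corrections the count is 365 − 12 + 16 = 369 annual rings.
Removing the 9.9 mm offcut leaves 617.8 − 9.9 = 607.9 mm.
Mean rate = 607.9 mm / 369 years ≈ 1.647 mm per year.

1.647 mm per year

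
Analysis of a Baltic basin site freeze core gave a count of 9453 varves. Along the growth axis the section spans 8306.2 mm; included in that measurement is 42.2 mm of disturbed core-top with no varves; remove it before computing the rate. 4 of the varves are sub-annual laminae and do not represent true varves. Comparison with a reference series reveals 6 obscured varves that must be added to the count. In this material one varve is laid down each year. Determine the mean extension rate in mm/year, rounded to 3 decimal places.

After corrections the count is 9453 − 4 + 6 = 9455 varves.
Removing the 42.2 mm offcut leaves 8306.2 − 42.2 = 8264.0 mm.
Extension rate ≈ 8264.0 / 9455 = 0.874 mm/year.

0.874 mm/year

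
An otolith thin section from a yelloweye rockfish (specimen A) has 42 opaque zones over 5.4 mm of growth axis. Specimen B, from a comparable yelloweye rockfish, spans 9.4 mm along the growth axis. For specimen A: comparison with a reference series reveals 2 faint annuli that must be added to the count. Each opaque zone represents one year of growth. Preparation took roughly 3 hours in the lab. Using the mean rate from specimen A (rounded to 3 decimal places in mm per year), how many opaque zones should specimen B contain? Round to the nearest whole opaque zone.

76 opaque zones

Specimen A: true opaque zone count = 42 + 2 = 44.
A: Extension rate ≈ 5.4 / 44 = 0.123 mm per year.
B spans 9.4 / 0.123 = 76.42 years ≈ 76 opaque zones.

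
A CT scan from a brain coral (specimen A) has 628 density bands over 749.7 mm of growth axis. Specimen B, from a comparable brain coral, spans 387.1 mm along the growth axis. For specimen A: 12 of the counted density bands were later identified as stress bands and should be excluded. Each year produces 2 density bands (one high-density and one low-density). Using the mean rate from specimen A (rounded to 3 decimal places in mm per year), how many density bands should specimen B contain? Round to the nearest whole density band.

318 density bands

Specimen A: true density band count = 628 − 12 = 616.
Specimen A: with 2 density bands per year, 616 / 2 = 308 years.
A: Extension rate ≈ 749.7 / 308 = 2.434 mm/yr.
Specimen B: 387.1 mm / 2.434 mm per year = 159.04 years; at 2 density bands per year that is 159.04 × 2 ≈ 318 density bands.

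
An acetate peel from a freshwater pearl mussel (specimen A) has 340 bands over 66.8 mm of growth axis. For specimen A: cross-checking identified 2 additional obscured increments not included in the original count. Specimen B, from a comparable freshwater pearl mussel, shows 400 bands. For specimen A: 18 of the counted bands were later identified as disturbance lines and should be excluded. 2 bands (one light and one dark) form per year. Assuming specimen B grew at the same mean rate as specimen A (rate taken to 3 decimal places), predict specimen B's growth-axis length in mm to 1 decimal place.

82.4 mm

Specimen A: after corrections the count is 340 − 18 + 2 = 324 bands.
Specimen A: with 2 bands per year, 324 / 2 = 162 years.
A: 66.8 mm over 162 years gives 66.8 / 162 ≈ 0.412 mm per year.
Specimen B: 400 bands at 2 per year is 400 / 2 = 200 years. B's length ≈ 0.412 × 200 = 82.4 mm.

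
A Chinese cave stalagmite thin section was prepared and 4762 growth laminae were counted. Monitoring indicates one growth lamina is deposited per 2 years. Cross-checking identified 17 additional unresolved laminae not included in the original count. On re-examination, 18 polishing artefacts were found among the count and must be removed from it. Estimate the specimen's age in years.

After corrections the count is 4762 − 18 + 17 = 4761 growth laminae.
Multiplying by 2 years per growth lamina: 4761 × 2 = 9522 years.

9522 yr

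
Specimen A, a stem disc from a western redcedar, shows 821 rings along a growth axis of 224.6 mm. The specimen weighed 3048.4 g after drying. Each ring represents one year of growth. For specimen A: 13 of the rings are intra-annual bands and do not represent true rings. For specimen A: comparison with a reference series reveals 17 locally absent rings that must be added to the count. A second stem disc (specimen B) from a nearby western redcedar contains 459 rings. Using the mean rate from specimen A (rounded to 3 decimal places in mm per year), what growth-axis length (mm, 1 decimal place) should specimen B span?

Specimen A: true ring count = 821 − 13 + 17 = 825.
A: Mean rate = 224.6 mm / 825 years ≈ 0.272 mm per year.
B's length ≈ 0.272 × 459 = 124.8 mm.

124.8 mm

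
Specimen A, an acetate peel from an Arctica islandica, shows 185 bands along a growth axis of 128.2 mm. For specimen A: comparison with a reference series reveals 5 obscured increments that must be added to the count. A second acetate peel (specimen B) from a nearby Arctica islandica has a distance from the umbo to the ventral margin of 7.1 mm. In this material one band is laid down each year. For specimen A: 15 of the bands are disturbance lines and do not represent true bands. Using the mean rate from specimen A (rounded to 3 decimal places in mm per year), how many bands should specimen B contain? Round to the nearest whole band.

Specimen A: adjusted count: 185 − 15 + 5 = 175 bands.
A: Extension rate ≈ 128.2 / 175 = 0.733 mm per year.
Specimen B: 7.1 mm / 0.733 mm per year = 9.69 years ≈ 10 bands.

10 bands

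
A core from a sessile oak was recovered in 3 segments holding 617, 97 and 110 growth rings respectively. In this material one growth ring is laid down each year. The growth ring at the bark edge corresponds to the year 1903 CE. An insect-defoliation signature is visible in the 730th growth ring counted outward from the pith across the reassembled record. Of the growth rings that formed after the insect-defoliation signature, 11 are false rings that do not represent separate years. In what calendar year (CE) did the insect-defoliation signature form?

Total growth rings = 617 + 97 + 110 = 824.
Between growth ring 730 and the bark edge there are 824 − 730 = 94 growth rings.
Removing the 11 false growth rings leaves 94 − 11 = 83 true growth rings beyond the insect-defoliation signature.
1903 − 83 = 1820 CE.

1820 CE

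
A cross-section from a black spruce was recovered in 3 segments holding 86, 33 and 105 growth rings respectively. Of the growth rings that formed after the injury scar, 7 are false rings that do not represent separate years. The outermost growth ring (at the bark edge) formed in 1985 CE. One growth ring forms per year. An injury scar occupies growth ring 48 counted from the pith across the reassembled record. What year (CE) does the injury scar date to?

1816 CE

Total growth rings = 86 + 33 + 105 = 224.
224 − 48 = 176 growth rings lie beyond the injury scar toward the bark edge.
Removing the 7 false growth rings leaves 176 − 7 = 169 true growth rings beyond the injury scar.
Counting back 169 years from 1985 CE places the injury scar in 1985 − 169 = 1816 CE.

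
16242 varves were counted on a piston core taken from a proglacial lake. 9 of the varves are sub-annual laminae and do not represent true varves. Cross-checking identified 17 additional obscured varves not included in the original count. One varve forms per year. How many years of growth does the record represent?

16250 yr

Adjusted count: 16242 − 9 + 17 = 16250 varves.
One varve per year makes the duration 16250 years.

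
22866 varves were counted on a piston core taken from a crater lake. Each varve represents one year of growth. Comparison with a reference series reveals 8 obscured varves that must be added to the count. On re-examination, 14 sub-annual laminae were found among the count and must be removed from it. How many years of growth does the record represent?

22860 yr

Correcting the raw count gives 22866 − 14 + 8 = 22860 true varves.
One varve per year makes the duration 22860 years.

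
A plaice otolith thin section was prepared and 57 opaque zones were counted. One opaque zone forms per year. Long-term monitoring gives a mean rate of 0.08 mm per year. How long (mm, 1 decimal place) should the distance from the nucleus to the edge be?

The record spans 57 years at 0.08 mm per year.
57 years at 0.08 mm/year gives 0.08 × 57 = 4.6 mm.

4.6 mm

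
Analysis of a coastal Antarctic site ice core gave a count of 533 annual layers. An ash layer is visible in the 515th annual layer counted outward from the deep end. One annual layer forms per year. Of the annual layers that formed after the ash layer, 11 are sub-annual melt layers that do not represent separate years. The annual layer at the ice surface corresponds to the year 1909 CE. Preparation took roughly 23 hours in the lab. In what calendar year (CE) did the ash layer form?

533 − 515 = 18 annual layers lie beyond the ash layer toward the ice surface.
Excluding 11 false annual layers: 18 − 11 = 7.
1909 − 7 = 1902 CE.

1902 CE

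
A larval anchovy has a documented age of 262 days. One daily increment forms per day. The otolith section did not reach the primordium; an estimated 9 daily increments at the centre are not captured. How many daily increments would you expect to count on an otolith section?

253 daily increments

Expected daily increments over 262 days: 262.
Less the 9 uncaptured daily increments: 262 − 9 = 253.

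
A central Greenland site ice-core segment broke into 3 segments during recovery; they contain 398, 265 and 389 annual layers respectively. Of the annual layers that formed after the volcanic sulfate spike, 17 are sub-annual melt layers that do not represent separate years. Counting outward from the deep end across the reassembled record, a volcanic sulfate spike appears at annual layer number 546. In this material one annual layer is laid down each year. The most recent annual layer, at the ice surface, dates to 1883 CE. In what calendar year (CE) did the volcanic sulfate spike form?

Total annual layers = 398 + 265 + 389 = 1052.
The volcanic sulfate spike sits at annual layer 546 from the deep end, so 1052 − 546 = 506 annual layers formed after it.
506 − 17 false = 489 true annual layers after the volcanic sulfate spike.
1883 − 489 = 1394 CE.

1394 CE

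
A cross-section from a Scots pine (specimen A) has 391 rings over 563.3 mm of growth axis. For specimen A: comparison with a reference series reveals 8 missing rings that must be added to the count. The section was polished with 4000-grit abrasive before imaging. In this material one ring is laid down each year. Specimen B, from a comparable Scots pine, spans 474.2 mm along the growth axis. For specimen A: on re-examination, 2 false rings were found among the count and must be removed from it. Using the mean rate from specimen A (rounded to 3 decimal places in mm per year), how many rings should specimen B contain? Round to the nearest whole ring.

Specimen A: after corrections the count is 391 − 2 + 8 = 397 rings.
A: 563.3 mm over 397 years gives 563.3 / 397 ≈ 1.419 mm per year.
B spans 474.2 / 1.419 = 334.18 years ≈ 334 rings.

334 rings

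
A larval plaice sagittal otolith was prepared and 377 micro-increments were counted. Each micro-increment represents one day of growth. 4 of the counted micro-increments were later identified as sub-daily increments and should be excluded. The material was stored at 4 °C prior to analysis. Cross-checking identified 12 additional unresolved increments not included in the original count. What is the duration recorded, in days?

True micro-increment count = 377 − 4 + 12 = 385.
At one micro-increment per day, that is 385 days.

385 d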